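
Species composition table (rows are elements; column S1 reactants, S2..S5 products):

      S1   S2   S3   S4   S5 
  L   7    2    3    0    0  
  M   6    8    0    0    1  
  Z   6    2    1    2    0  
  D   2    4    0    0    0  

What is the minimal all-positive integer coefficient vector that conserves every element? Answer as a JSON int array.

Coefficients: [2, 1, 4, 3, 4]

L: 2·7 = 14 | 1·2+4·3+3·0+4·0 = 14
M: 2·6 = 12 | 1·8+4·0+3·0+4·1 = 12
Z: 2·6 = 12 | 1·2+4·1+3·2+4·0 = 12
D: 2·2 = 4 | 1·4+4·0+3·0+4·0 = 4
gcd(2,1,4,3,4) = 1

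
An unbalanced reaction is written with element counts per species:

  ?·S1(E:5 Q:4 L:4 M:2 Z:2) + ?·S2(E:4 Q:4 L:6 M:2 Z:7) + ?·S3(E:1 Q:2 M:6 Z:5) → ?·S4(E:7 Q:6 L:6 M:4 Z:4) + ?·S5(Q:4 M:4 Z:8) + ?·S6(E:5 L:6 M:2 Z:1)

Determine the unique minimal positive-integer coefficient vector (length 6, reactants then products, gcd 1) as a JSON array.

E: 6·5+5·4+5·1 = 55 | 5·7+6·0+4·5 = 55
Q: 6·4+5·4+5·2 = 54 | 5·6+6·4+4·0 = 54
L: 6·4+5·6+5·0 = 54 | 5·6+6·0+4·6 = 54
M: 6·2+5·2+5·6 = 52 | 5·4+6·4+4·2 = 52
Z: 6·2+5·7+5·5 = 72 | 5·4+6·8+4·1 = 72
gcd(6,5,5,5,6,4) = 1

Coefficients: [6, 5, 5, 5, 6, 4]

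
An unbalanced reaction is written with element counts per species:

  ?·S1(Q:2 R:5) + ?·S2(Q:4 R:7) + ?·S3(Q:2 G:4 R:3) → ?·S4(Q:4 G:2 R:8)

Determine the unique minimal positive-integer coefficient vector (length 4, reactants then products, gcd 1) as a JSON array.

Coefficients: [5, 2, 3, 6]

Q: 5·2+2·4+3·2 = 24 | 6·4 = 24
G: 5·0+2·0+3·4 = 12 | 6·2 = 12
R: 5·5+2·7+3·3 = 48 | 6·8 = 48
gcd(5,2,3,6) = 1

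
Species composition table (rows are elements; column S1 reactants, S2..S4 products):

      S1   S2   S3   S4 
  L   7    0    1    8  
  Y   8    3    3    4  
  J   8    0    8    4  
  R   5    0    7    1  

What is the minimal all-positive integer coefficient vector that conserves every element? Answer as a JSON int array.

Coefficients: [5, 5, 3, 4]

L: 5·7 = 35 | 5·0+3·1+4·8 = 35
Y: 5·8 = 40 | 5·3+3·3+4·4 = 40
J: 5·8 = 40 | 5·0+3·8+4·4 = 40
R: 5·5 = 25 | 5·0+3·7+4·1 = 25
gcd(5,5,3,4) = 1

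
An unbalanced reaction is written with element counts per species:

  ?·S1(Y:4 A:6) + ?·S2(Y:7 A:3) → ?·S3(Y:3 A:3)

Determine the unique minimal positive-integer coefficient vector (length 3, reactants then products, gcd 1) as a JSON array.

Coefficients: [2, 1, 5]

Y: 2·4+1·7 = 15 | 5·3 = 15
A: 2·6+1·3 = 15 | 5·3 = 15
gcd(2,1,5) = 1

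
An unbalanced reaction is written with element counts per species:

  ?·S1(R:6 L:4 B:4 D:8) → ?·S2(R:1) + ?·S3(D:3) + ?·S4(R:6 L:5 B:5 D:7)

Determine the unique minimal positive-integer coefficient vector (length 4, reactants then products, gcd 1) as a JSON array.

R: 5·6 = 30 | 6·1+4·0+4·6 = 30
L: 5·4 = 20 | 6·0+4·0+4·5 = 20
B: 5·4 = 20 | 6·0+4·0+4·5 = 20
D: 5·8 = 40 | 6·0+4·3+4·7 = 40
gcd(5,6,4,4) = 1

Coefficients: [5, 6, 4, 4]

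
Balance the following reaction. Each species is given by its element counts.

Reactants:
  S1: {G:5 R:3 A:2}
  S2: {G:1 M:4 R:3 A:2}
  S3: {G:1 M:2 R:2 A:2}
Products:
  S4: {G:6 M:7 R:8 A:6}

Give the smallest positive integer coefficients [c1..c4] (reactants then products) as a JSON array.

G: 3·5+5·1+4·1 = 24 | 4·6 = 24
M: 3·0+5·4+4·2 = 28 | 4·7 = 28
R: 3·3+5·3+4·2 = 32 | 4·8 = 32
A: 3·2+5·2+4·2 = 24 | 4·6 = 24
gcd(3,5,4,4) = 1

Coefficients: [3, 5, 4, 4]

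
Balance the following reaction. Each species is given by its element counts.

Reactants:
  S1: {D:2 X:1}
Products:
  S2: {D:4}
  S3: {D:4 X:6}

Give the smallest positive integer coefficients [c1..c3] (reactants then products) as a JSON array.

Coefficients: [6, 2, 1]

D: 6·2 = 12 | 2·4+1·4 = 12
X: 6·1 = 6 | 2·0+1·6 = 6
gcd(6,2,1) = 1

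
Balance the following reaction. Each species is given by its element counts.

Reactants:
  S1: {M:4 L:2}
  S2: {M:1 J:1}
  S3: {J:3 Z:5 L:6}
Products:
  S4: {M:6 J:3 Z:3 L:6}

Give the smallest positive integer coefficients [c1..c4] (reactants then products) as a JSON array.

Coefficients: [6, 6, 3, 5]

M: 6·4+6·1+3·0 = 30 | 5·6 = 30
J: 6·0+6·1+3·3 = 15 | 5·3 = 15
Z: 6·0+6·0+3·5 = 15 | 5·3 = 15
L: 6·2+6·0+3·6 = 30 | 5·6 = 30
gcd(6,6,3,5) = 1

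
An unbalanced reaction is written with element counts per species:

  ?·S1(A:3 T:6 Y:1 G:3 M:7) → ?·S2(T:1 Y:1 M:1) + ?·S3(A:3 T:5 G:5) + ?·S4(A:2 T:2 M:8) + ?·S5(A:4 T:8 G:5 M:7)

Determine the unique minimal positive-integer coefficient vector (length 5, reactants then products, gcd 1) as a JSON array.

Coefficients: [5, 5, 1, 2, 2]

A: 5·3 = 15 | 5·0+1·3+2·2+2·4 = 15
T: 5·6 = 30 | 5·1+1·5+2·2+2·8 = 30
Y: 5·1 = 5 | 5·1+1·0+2·0+2·0 = 5
G: 5·3 = 15 | 5·0+1·5+2·0+2·5 = 15
M: 5·7 = 35 | 5·1+1·0+2·8+2·7 = 35
gcd(5,5,1,2,2) = 1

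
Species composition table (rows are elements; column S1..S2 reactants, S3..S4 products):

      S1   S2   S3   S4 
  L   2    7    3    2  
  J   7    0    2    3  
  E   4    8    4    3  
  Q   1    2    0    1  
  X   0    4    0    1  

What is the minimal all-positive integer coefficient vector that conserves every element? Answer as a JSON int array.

L: 2·2+1·7 = 11 | 1·3+4·2 = 11
J: 2·7+1·0 = 14 | 1·2+4·3 = 14
E: 2·4+1·8 = 16 | 1·4+4·3 = 16
Q: 2·1+1·2 = 4 | 1·0+4·1 = 4
X: 2·0+1·4 = 4 | 1·0+4·1 = 4
gcd(2,1,1,4) = 1

Coefficients: [2, 1, 1, 4]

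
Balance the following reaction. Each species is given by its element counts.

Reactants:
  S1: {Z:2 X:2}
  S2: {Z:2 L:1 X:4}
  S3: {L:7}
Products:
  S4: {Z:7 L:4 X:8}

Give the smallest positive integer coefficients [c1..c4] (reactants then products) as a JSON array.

Z: 6·2+1·2+1·0 = 14 | 2·7 = 14
L: 6·0+1·1+1·7 = 8 | 2·4 = 8
X: 6·2+1·4+1·0 = 16 | 2·8 = 16
gcd(6,1,1,2) = 1

Coefficients: [6, 1, 1, 2]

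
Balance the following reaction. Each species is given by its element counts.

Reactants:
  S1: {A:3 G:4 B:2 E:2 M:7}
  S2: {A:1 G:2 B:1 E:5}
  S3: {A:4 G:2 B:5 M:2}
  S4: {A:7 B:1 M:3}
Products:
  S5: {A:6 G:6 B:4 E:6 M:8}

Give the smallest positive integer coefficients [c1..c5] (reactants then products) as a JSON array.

Coefficients: [5, 4, 1, 1, 5]

A: 5·3+4·1+1·4+1·7 = 30 | 5·6 = 30
G: 5·4+4·2+1·2+1·0 = 30 | 5·6 = 30
B: 5·2+4·1+1·5+1·1 = 20 | 5·4 = 20
E: 5·2+4·5+1·0+1·0 = 30 | 5·6 = 30
M: 5·7+4·0+1·2+1·3 = 40 | 5·8 = 40
gcd(5,4,1,1,5) = 1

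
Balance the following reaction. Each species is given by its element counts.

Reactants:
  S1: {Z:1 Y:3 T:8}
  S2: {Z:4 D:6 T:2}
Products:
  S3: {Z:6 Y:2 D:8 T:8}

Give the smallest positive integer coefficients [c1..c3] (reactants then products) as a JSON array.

Z: 2·1+4·4 = 18 | 3·6 = 18
Y: 2·3+4·0 = 6 | 3·2 = 6
D: 2·0+4·6 = 24 | 3·8 = 24
T: 2·8+4·2 = 24 | 3·8 = 24
gcd(2,4,3) = 1

Coefficients: [2, 4, 3]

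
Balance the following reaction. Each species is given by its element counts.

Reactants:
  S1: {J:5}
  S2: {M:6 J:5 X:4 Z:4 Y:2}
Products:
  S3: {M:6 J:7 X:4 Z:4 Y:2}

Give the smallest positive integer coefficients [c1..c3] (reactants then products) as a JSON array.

M: 2·0+5·6 = 30 | 5·6 = 30
J: 2·5+5·5 = 35 | 5·7 = 35
X: 2·0+5·4 = 20 | 5·4 = 20
Z: 2·0+5·4 = 20 | 5·4 = 20
Y: 2·0+5·2 = 10 | 5·2 = 10
gcd(2,5,5) = 1

Coefficients: [2, 5, 5]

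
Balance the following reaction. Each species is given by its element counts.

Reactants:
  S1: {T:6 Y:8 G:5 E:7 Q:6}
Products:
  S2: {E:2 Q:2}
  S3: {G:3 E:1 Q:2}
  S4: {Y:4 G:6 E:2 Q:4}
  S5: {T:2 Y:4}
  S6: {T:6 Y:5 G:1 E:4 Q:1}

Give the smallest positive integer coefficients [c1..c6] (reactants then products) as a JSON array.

T: 5·6 = 30 | 6·0+3·0+2·0+3·2+4·6 = 30
Y: 5·8 = 40 | 6·0+3·0+2·4+3·4+4·5 = 40
G: 5·5 = 25 | 6·0+3·3+2·6+3·0+4·1 = 25
E: 5·7 = 35 | 6·2+3·1+2·2+3·0+4·4 = 35
Q: 5·6 = 30 | 6·2+3·2+2·4+3·0+4·1 = 30
gcd(5,6,3,2,3,4) = 1

Coefficients: [5, 6, 3, 2, 3, 4]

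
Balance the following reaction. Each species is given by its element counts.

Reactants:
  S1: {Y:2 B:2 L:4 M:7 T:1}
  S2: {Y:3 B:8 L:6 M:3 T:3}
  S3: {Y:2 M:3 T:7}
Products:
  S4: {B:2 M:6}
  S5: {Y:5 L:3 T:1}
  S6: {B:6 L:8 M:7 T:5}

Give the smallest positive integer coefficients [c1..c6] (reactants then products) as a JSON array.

Coefficients: [6, 2, 1, 5, 4, 3]

Y: 6·2+2·3+1·2 = 20 | 5·0+4·5+3·0 = 20
B: 6·2+2·8+1·0 = 28 | 5·2+4·0+3·6 = 28
L: 6·4+2·6+1·0 = 36 | 5·0+4·3+3·8 = 36
M: 6·7+2·3+1·3 = 51 | 5·6+4·0+3·7 = 51
T: 6·1+2·3+1·7 = 19 | 5·0+4·1+3·5 = 19
gcd(6,2,1,5,4,3) = 1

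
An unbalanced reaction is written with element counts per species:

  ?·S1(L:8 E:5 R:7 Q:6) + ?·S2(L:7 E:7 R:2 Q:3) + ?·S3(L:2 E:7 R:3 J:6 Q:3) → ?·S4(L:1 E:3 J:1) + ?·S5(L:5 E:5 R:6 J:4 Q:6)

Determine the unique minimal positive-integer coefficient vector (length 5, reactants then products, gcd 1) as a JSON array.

L: 1·8+1·7+3·2 = 21 | 6·1+3·5 = 21
E: 1·5+1·7+3·7 = 33 | 6·3+3·5 = 33
R: 1·7+1·2+3·3 = 18 | 6·0+3·6 = 18
J: 1·0+1·0+3·6 = 18 | 6·1+3·4 = 18
Q: 1·6+1·3+3·3 = 18 | 6·0+3·6 = 18
gcd(1,1,3,6,3) = 1

Coefficients: [1, 1, 3, 6, 3]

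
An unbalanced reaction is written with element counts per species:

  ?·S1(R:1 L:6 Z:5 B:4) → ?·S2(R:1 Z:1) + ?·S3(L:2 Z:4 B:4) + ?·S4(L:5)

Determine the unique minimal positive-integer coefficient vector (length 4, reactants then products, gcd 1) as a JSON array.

Coefficients: [5, 5, 5, 4]

R: 5·1 = 5 | 5·1+5·0+4·0 = 5
L: 5·6 = 30 | 5·0+5·2+4·5 = 30
Z: 5·5 = 25 | 5·1+5·4+4·0 = 25
B: 5·4 = 20 | 5·0+5·4+4·0 = 20
gcd(5,5,5,4) = 1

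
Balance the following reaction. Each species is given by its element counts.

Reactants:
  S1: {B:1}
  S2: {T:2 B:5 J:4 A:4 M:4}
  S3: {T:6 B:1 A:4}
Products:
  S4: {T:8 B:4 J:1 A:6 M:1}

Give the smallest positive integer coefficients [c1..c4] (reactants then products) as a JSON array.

T: 6·0+1·2+5·6 = 32 | 4·8 = 32
B: 6·1+1·5+5·1 = 16 | 4·4 = 16
J: 6·0+1·4+5·0 = 4 | 4·1 = 4
A: 6·0+1·4+5·4 = 24 | 4·6 = 24
M: 6·0+1·4+5·0 = 4 | 4·1 = 4
gcd(6,1,5,4) = 1

Coefficients: [6, 1, 5, 4]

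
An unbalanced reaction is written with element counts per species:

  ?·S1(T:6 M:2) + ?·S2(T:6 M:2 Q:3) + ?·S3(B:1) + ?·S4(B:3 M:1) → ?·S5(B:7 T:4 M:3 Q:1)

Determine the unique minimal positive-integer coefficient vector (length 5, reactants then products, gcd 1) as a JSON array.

B: 1·0+1·0+6·1+5·3 = 21 | 3·7 = 21
T: 1·6+1·6+6·0+5·0 = 12 | 3·4 = 12
M: 1·2+1·2+6·0+5·1 = 9 | 3·3 = 9
Q: 1·0+1·3+6·0+5·0 = 3 | 3·1 = 3
gcd(1,1,6,5,3) = 1

Coefficients: [1, 1, 6, 5, 3]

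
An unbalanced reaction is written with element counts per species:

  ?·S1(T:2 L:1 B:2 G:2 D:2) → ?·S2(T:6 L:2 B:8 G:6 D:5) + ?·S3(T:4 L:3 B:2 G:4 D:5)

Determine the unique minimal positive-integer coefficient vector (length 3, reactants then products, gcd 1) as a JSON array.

T: 5·2 = 10 | 1·6+1·4 = 10
L: 5·1 = 5 | 1·2+1·3 = 5
B: 5·2 = 10 | 1·8+1·2 = 10
G: 5·2 = 10 | 1·6+1·4 = 10
D: 5·2 = 10 | 1·5+1·5 = 10
gcd(5,1,1) = 1

Coefficients: [5, 1, 1]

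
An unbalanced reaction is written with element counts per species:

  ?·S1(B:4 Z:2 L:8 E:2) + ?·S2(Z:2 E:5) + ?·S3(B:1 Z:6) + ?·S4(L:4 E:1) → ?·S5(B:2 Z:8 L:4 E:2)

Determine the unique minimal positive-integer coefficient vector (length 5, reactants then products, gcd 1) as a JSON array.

Coefficients: [1, 1, 6, 3, 5]

B: 1·4+1·0+6·1+3·0 = 10 | 5·2 = 10
Z: 1·2+1·2+6·6+3·0 = 40 | 5·8 = 40
L: 1·8+1·0+6·0+3·4 = 20 | 5·4 = 20
E: 1·2+1·5+6·0+3·1 = 10 | 5·2 = 10
gcd(1,1,6,3,5) = 1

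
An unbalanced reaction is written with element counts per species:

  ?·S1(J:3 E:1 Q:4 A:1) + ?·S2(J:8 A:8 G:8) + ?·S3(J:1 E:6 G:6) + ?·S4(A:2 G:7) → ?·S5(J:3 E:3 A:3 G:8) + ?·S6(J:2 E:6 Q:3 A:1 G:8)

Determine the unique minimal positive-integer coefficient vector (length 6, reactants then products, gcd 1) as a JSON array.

Coefficients: [3, 1, 6, 4, 5, 4]

J: 3·3+1·8+6·1+4·0 = 23 | 5·3+4·2 = 23
E: 3·1+1·0+6·6+4·0 = 39 | 5·3+4·6 = 39
Q: 3·4+1·0+6·0+4·0 = 12 | 5·0+4·3 = 12
A: 3·1+1·8+6·0+4·2 = 19 | 5·3+4·1 = 19
G: 3·0+1·8+6·6+4·7 = 72 | 5·8+4·8 = 72
gcd(3,1,6,4,5,4) = 1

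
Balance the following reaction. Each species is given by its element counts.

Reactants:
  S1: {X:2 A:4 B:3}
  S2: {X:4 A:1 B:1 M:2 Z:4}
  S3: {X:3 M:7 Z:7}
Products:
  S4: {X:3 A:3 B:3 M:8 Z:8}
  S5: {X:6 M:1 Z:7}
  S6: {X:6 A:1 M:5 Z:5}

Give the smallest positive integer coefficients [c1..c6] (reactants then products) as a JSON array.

Coefficients: [3, 3, 6, 4, 1, 3]

X: 3·2+3·4+6·3 = 36 | 4·3+1·6+3·6 = 36
A: 3·4+3·1+6·0 = 15 | 4·3+1·0+3·1 = 15
B: 3·3+3·1+6·0 = 12 | 4·3+1·0+3·0 = 12
M: 3·0+3·2+6·7 = 48 | 4·8+1·1+3·5 = 48
Z: 3·0+3·4+6·7 = 54 | 4·8+1·7+3·5 = 54
gcd(3,3,6,4,1,3) = 1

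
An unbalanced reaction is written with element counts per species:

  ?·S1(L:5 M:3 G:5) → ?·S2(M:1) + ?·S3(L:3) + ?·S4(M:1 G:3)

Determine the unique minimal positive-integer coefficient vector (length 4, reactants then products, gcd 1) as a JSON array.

Coefficients: [3, 4, 5, 5]

L: 3·5 = 15 | 4·0+5·3+5·0 = 15
M: 3·3 = 9 | 4·1+5·0+5·1 = 9
G: 3·5 = 15 | 4·0+5·0+5·3 = 15
gcd(3,4,5,5) = 1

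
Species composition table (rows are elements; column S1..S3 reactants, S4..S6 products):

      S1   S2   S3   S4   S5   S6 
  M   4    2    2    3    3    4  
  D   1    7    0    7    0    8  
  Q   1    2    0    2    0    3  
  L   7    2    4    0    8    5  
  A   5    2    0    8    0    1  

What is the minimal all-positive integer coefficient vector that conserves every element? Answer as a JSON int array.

Coefficients: [2, 4, 5, 2, 4, 2]

M: 2·4+4·2+5·2 = 26 | 2·3+4·3+2·4 = 26
D: 2·1+4·7+5·0 = 30 | 2·7+4·0+2·8 = 30
Q: 2·1+4·2+5·0 = 10 | 2·2+4·0+2·3 = 10
L: 2·7+4·2+5·4 = 42 | 2·0+4·8+2·5 = 42
A: 2·5+4·2+5·0 = 18 | 2·8+4·0+2·1 = 18
gcd(2,4,5,2,4,2) = 1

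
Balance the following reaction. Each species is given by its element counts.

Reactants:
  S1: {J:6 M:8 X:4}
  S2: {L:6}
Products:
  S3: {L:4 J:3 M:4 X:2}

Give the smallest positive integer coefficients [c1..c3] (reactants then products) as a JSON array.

L: 3·0+4·6 = 24 | 6·4 = 24
J: 3·6+4·0 = 18 | 6·3 = 18
M: 3·8+4·0 = 24 | 6·4 = 24
X: 3·4+4·0 = 12 | 6·2 = 12
gcd(3,4,6) = 1

Coefficients: [3, 4, 6]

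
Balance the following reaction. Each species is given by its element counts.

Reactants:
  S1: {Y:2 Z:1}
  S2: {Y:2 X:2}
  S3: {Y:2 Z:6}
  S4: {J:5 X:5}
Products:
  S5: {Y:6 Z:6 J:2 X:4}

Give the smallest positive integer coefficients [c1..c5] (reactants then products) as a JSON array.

Y: 6·2+5·2+4·2+2·0 = 30 | 5·6 = 30
Z: 6·1+5·0+4·6+2·0 = 30 | 5·6 = 30
J: 6·0+5·0+4·0+2·5 = 10 | 5·2 = 10
X: 6·0+5·2+4·0+2·5 = 20 | 5·4 = 20
gcd(6,5,4,2,5) = 1

Coefficients: [6, 5, 4, 2, 5]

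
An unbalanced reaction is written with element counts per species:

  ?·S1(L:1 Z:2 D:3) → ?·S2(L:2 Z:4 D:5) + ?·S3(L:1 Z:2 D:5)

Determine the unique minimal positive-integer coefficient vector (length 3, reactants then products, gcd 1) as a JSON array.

Coefficients: [5, 2, 1]

L: 5·1 = 5 | 2·2+1·1 = 5
Z: 5·2 = 10 | 2·4+1·2 = 10
D: 5·3 = 15 | 2·5+1·5 = 15
gcd(5,2,1) = 1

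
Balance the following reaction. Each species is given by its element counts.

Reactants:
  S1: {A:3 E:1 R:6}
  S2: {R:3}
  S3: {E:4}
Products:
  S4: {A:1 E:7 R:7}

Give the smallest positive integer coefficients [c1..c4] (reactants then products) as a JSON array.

Coefficients: [1, 5, 5, 3]

A: 1·3+5·0+5·0 = 3 | 3·1 = 3
E: 1·1+5·0+5·4 = 21 | 3·7 = 21
R: 1·6+5·3+5·0 = 21 | 3·7 = 21
gcd(1,5,5,3) = 1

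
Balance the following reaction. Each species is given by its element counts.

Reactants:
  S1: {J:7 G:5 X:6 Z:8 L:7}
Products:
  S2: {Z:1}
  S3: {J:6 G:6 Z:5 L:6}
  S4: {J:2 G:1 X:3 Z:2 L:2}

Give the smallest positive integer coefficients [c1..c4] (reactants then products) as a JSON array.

J: 2·7 = 14 | 3·0+1·6+4·2 = 14
G: 2·5 = 10 | 3·0+1·6+4·1 = 10
X: 2·6 = 12 | 3·0+1·0+4·3 = 12
Z: 2·8 = 16 | 3·1+1·5+4·2 = 16
L: 2·7 = 14 | 3·0+1·6+4·2 = 14
gcd(2,3,1,4) = 1

Coefficients: [2, 3, 1, 4]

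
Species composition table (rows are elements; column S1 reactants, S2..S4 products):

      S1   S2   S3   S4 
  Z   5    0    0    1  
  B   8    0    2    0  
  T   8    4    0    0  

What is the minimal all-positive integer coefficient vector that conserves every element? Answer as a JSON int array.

Z: 1·5 = 5 | 2·0+4·0+5·1 = 5
B: 1·8 = 8 | 2·0+4·2+5·0 = 8
T: 1·8 = 8 | 2·4+4·0+5·0 = 8
gcd(1,2,4,5) = 1

Coefficients: [1, 2, 4, 5]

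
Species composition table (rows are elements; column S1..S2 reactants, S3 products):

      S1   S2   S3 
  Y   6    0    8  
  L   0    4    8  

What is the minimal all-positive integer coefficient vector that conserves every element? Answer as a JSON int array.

Coefficients: [4, 6, 3]

Y: 4·6+6·0 = 24 | 3·8 = 24
L: 4·0+6·4 = 24 | 3·8 = 24
gcd(4,6,3) = 1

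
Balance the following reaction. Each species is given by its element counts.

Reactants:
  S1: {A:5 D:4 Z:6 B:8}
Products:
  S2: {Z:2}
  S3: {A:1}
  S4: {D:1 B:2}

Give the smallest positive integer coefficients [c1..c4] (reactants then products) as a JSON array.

Coefficients: [1, 3, 5, 4]

A: 1·5 = 5 | 3·0+5·1+4·0 = 5
D: 1·4 = 4 | 3·0+5·0+4·1 = 4
Z: 1·6 = 6 | 3·2+5·0+4·0 = 6
B: 1·8 = 8 | 3·0+5·0+4·2 = 8
gcd(1,3,5,4) = 1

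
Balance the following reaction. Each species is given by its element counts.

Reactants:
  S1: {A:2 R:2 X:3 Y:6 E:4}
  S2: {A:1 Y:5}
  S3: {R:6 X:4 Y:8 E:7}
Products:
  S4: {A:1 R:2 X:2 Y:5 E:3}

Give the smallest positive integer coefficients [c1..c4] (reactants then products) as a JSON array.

A: 2·2+1·1+1·0 = 5 | 5·1 = 5
R: 2·2+1·0+1·6 = 10 | 5·2 = 10
X: 2·3+1·0+1·4 = 10 | 5·2 = 10
Y: 2·6+1·5+1·8 = 25 | 5·5 = 25
E: 2·4+1·0+1·7 = 15 | 5·3 = 15
gcd(2,1,1,5) = 1

Coefficients: [2, 1, 1, 5]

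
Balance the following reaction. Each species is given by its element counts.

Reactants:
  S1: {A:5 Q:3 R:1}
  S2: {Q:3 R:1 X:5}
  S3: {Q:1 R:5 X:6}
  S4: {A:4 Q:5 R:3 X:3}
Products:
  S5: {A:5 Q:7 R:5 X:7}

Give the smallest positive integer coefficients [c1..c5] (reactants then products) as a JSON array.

Coefficients: [2, 3, 2, 5, 6]

A: 2·5+3·0+2·0+5·4 = 30 | 6·5 = 30
Q: 2·3+3·3+2·1+5·5 = 42 | 6·7 = 42
R: 2·1+3·1+2·5+5·3 = 30 | 6·5 = 30
X: 2·0+3·5+2·6+5·3 = 42 | 6·7 = 42
gcd(2,3,2,5,6) = 1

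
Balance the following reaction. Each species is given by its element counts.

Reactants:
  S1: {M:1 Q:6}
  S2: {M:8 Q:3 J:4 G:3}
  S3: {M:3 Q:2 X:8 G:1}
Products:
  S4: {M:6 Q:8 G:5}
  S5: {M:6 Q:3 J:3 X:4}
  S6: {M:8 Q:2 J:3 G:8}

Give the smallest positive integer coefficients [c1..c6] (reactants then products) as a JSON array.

M: 1·1+6·8+3·3 = 58 | 1·6+6·6+2·8 = 58
Q: 1·6+6·3+3·2 = 30 | 1·8+6·3+2·2 = 30
J: 1·0+6·4+3·0 = 24 | 1·0+6·3+2·3 = 24
X: 1·0+6·0+3·8 = 24 | 1·0+6·4+2·0 = 24
G: 1·0+6·3+3·1 = 21 | 1·5+6·0+2·8 = 21
gcd(1,6,3,1,6,2) = 1

Coefficients: [1, 6, 3, 1, 6, 2]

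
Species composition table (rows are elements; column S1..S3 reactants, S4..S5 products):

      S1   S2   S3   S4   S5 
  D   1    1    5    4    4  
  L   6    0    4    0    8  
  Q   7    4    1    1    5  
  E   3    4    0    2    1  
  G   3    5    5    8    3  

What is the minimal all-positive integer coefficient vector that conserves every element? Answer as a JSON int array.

Coefficients: [2, 1, 5, 3, 4]

D: 2·1+1·1+5·5 = 28 | 3·4+4·4 = 28
L: 2·6+1·0+5·4 = 32 | 3·0+4·8 = 32
Q: 2·7+1·4+5·1 = 23 | 3·1+4·5 = 23
E: 2·3+1·4+5·0 = 10 | 3·2+4·1 = 10
G: 2·3+1·5+5·5 = 36 | 3·8+4·3 = 36
gcd(2,1,5,3,4) = 1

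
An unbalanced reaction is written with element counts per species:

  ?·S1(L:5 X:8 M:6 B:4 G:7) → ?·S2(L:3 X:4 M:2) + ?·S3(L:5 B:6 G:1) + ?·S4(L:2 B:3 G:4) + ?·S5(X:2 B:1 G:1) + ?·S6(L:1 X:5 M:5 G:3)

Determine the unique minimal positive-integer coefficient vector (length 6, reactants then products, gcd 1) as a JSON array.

L: 6·5 = 30 | 3·3+1·5+5·2+3·0+6·1 = 30
X: 6·8 = 48 | 3·4+1·0+5·0+3·2+6·5 = 48
M: 6·6 = 36 | 3·2+1·0+5·0+3·0+6·5 = 36
B: 6·4 = 24 | 3·0+1·6+5·3+3·1+6·0 = 24
G: 6·7 = 42 | 3·0+1·1+5·4+3·1+6·3 = 42
gcd(6,3,1,5,3,6) = 1

Coefficients: [6, 3, 1, 5, 3, 6]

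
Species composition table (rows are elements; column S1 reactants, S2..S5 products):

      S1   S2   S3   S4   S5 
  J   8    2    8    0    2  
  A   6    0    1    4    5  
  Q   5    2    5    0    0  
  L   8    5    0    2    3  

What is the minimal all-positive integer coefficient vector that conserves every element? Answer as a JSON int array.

Coefficients: [5, 5, 3, 3, 3]

J: 5·8 = 40 | 5·2+3·8+3·0+3·2 = 40
A: 5·6 = 30 | 5·0+3·1+3·4+3·5 = 30
Q: 5·5 = 25 | 5·2+3·5+3·0+3·0 = 25
L: 5·8 = 40 | 5·5+3·0+3·2+3·3 = 40
gcd(5,5,3,3,3) = 1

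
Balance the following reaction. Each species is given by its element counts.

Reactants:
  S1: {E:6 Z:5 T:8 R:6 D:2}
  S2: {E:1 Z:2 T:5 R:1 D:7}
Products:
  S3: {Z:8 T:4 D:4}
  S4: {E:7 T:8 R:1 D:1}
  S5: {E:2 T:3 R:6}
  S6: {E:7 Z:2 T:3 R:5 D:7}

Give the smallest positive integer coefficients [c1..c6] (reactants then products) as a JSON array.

Coefficients: [6, 2, 4, 3, 5, 1]

E: 6·6+2·1 = 38 | 4·0+3·7+5·2+1·7 = 38
Z: 6·5+2·2 = 34 | 4·8+3·0+5·0+1·2 = 34
T: 6·8+2·5 = 58 | 4·4+3·8+5·3+1·3 = 58
R: 6·6+2·1 = 38 | 4·0+3·1+5·6+1·5 = 38
D: 6·2+2·7 = 26 | 4·4+3·1+5·0+1·7 = 26
gcd(6,2,4,3,5,1) = 1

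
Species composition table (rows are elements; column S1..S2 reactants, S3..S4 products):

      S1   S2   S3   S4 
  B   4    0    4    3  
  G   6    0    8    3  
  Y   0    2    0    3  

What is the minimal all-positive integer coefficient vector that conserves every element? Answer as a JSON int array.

B: 6·4+6·0 = 24 | 3·4+4·3 = 24
G: 6·6+6·0 = 36 | 3·8+4·3 = 36
Y: 6·0+6·2 = 12 | 3·0+4·3 = 12
gcd(6,6,3,4) = 1

Coefficients: [6, 6, 3, 4]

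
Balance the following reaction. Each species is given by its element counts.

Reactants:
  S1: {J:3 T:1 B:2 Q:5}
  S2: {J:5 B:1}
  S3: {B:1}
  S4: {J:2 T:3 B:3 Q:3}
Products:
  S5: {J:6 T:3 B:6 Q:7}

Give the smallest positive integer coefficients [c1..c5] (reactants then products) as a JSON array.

J: 3·3+1·5+5·0+2·2 = 18 | 3·6 = 18
T: 3·1+1·0+5·0+2·3 = 9 | 3·3 = 9
B: 3·2+1·1+5·1+2·3 = 18 | 3·6 = 18
Q: 3·5+1·0+5·0+2·3 = 21 | 3·7 = 21
gcd(3,1,5,2,3) = 1

Coefficients: [3, 1, 5, 2, 3]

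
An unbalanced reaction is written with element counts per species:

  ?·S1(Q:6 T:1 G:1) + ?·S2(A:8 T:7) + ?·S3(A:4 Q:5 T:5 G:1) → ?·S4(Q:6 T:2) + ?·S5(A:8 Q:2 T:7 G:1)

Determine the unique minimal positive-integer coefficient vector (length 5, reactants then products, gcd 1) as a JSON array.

A: 3·0+4·8+2·4 = 40 | 3·0+5·8 = 40
Q: 3·6+4·0+2·5 = 28 | 3·6+5·2 = 28
T: 3·1+4·7+2·5 = 41 | 3·2+5·7 = 41
G: 3·1+4·0+2·1 = 5 | 3·0+5·1 = 5
gcd(3,4,2,3,5) = 1

Coefficients: [3, 4, 2, 3, 5]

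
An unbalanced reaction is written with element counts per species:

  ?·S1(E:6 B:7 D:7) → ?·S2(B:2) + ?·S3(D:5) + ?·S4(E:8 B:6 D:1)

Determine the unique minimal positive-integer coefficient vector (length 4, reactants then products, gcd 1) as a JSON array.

Coefficients: [4, 5, 5, 3]

E: 4·6 = 24 | 5·0+5·0+3·8 = 24
B: 4·7 = 28 | 5·2+5·0+3·6 = 28
D: 4·7 = 28 | 5·0+5·5+3·1 = 28
gcd(4,5,5,3) = 1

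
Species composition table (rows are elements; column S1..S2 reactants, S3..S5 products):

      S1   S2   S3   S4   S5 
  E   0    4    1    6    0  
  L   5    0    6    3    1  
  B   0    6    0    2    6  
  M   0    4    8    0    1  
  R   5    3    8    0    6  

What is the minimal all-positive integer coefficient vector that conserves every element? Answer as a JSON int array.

E: 5·0+5·4 = 20 | 2·1+3·6+4·0 = 20
L: 5·5+5·0 = 25 | 2·6+3·3+4·1 = 25
B: 5·0+5·6 = 30 | 2·0+3·2+4·6 = 30
M: 5·0+5·4 = 20 | 2·8+3·0+4·1 = 20
R: 5·5+5·3 = 40 | 2·8+3·0+4·6 = 40
gcd(5,5,2,3,4) = 1

Coefficients: [5, 5, 2, 3, 4]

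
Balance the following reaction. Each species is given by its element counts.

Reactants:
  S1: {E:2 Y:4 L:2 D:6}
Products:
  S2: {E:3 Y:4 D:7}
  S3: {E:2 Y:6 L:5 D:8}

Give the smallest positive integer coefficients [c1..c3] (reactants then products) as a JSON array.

E: 5·2 = 10 | 2·3+2·2 = 10
Y: 5·4 = 20 | 2·4+2·6 = 20
L: 5·2 = 10 | 2·0+2·5 = 10
D: 5·6 = 30 | 2·7+2·8 = 30
gcd(5,2,2) = 1

Coefficients: [5, 2, 2]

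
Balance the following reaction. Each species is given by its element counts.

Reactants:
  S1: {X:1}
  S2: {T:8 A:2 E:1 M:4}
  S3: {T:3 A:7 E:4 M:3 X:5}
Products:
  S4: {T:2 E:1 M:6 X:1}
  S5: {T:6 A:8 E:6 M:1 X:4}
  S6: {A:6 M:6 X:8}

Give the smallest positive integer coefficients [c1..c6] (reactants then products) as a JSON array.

Coefficients: [3, 1, 6, 1, 4, 2]

T: 3·0+1·8+6·3 = 26 | 1·2+4·6+2·0 = 26
A: 3·0+1·2+6·7 = 44 | 1·0+4·8+2·6 = 44
E: 3·0+1·1+6·4 = 25 | 1·1+4·6+2·0 = 25
M: 3·0+1·4+6·3 = 22 | 1·6+4·1+2·6 = 22
X: 3·1+1·0+6·5 = 33 | 1·1+4·4+2·8 = 33
gcd(3,1,6,1,4,2) = 1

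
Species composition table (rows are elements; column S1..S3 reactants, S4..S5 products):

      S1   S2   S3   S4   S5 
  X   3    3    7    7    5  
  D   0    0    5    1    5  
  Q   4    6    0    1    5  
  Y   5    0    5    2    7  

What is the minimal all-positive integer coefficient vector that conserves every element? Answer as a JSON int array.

Coefficients: [3, 3, 6, 5, 5]

X: 3·3+3·3+6·7 = 60 | 5·7+5·5 = 60
D: 3·0+3·0+6·5 = 30 | 5·1+5·5 = 30
Q: 3·4+3·6+6·0 = 30 | 5·1+5·5 = 30
Y: 3·5+3·0+6·5 = 45 | 5·2+5·7 = 45
gcd(3,3,6,5,5) = 1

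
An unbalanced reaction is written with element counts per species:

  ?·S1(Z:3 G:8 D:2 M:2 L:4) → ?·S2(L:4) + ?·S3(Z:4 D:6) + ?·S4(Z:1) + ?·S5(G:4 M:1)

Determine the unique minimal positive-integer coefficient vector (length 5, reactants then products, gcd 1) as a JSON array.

Z: 3·3 = 9 | 3·0+1·4+5·1+6·0 = 9
G: 3·8 = 24 | 3·0+1·0+5·0+6·4 = 24
D: 3·2 = 6 | 3·0+1·6+5·0+6·0 = 6
M: 3·2 = 6 | 3·0+1·0+5·0+6·1 = 6
L: 3·4 = 12 | 3·4+1·0+5·0+6·0 = 12
gcd(3,3,1,5,6) = 1

Coefficients: [3, 3, 1, 5, 6]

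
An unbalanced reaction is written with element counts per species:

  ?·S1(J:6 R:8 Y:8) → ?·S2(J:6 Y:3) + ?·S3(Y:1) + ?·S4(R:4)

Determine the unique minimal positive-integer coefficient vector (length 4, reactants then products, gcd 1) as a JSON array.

Coefficients: [1, 1, 5, 2]

J: 1·6 = 6 | 1·6+5·0+2·0 = 6
R: 1·8 = 8 | 1·0+5·0+2·4 = 8
Y: 1·8 = 8 | 1·3+5·1+2·0 = 8
gcd(1,1,5,2) = 1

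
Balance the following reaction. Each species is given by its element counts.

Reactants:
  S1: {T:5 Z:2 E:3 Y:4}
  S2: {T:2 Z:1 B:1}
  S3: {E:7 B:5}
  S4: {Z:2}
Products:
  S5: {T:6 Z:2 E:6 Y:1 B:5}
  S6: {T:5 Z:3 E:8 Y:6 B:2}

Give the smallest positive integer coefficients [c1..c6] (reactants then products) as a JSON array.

T: 5·5+1·2+3·0+1·0 = 27 | 2·6+3·5 = 27
Z: 5·2+1·1+3·0+1·2 = 13 | 2·2+3·3 = 13
E: 5·3+1·0+3·7+1·0 = 36 | 2·6+3·8 = 36
Y: 5·4+1·0+3·0+1·0 = 20 | 2·1+3·6 = 20
B: 5·0+1·1+3·5+1·0 = 16 | 2·5+3·2 = 16
gcd(5,1,3,1,2,3) = 1

Coefficients: [5, 1, 3, 1, 2, 3]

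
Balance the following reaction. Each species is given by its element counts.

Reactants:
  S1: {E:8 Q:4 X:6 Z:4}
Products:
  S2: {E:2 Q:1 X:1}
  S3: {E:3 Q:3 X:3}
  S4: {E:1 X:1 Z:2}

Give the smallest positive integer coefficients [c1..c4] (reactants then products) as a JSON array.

Coefficients: [3, 6, 2, 6]

E: 3·8 = 24 | 6·2+2·3+6·1 = 24
Q: 3·4 = 12 | 6·1+2·3+6·0 = 12
X: 3·6 = 18 | 6·1+2·3+6·1 = 18
Z: 3·4 = 12 | 6·0+2·0+6·2 = 12
gcd(3,6,2,6) = 1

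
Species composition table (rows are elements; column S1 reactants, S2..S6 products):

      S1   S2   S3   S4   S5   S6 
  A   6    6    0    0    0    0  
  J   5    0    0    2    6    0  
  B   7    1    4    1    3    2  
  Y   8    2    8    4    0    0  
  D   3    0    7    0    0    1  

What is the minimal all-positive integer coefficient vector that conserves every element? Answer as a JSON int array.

A: 4·6 = 24 | 4·6+1·0+4·0+2·0+5·0 = 24
J: 4·5 = 20 | 4·0+1·0+4·2+2·6+5·0 = 20
B: 4·7 = 28 | 4·1+1·4+4·1+2·3+5·2 = 28
Y: 4·8 = 32 | 4·2+1·8+4·4+2·0+5·0 = 32
D: 4·3 = 12 | 4·0+1·7+4·0+2·0+5·1 = 12
gcd(4,4,1,4,2,5) = 1

Coefficients: [4, 4, 1, 4, 2, 5]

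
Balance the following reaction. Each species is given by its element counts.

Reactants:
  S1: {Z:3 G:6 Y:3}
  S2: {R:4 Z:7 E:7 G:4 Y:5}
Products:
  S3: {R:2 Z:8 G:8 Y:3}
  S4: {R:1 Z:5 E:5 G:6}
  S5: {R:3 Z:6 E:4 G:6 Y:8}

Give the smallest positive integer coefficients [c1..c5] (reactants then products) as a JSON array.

R: 6·0+5·4 = 20 | 1·2+3·1+5·3 = 20
Z: 6·3+5·7 = 53 | 1·8+3·5+5·6 = 53
E: 6·0+5·7 = 35 | 1·0+3·5+5·4 = 35
G: 6·6+5·4 = 56 | 1·8+3·6+5·6 = 56
Y: 6·3+5·5 = 43 | 1·3+3·0+5·8 = 43
gcd(6,5,1,3,5) = 1

Coefficients: [6, 5, 1, 3, 5]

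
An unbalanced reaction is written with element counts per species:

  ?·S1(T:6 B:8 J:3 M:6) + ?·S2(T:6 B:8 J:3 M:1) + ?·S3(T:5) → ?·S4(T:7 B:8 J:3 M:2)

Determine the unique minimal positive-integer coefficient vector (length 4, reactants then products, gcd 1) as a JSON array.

Coefficients: [1, 4, 1, 5]

T: 1·6+4·6+1·5 = 35 | 5·7 = 35
B: 1·8+4·8+1·0 = 40 | 5·8 = 40
J: 1·3+4·3+1·0 = 15 | 5·3 = 15
M: 1·6+4·1+1·0 = 10 | 5·2 = 10
gcd(1,4,1,5) = 1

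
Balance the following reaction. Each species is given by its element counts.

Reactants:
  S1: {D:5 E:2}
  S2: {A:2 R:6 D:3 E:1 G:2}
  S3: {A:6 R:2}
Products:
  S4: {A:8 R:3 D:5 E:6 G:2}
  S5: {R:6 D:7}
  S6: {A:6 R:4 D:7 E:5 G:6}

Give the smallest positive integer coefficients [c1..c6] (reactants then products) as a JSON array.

Coefficients: [6, 5, 2, 2, 4, 1]

A: 6·0+5·2+2·6 = 22 | 2·8+4·0+1·6 = 22
R: 6·0+5·6+2·2 = 34 | 2·3+4·6+1·4 = 34
D: 6·5+5·3+2·0 = 45 | 2·5+4·7+1·7 = 45
E: 6·2+5·1+2·0 = 17 | 2·6+4·0+1·5 = 17
G: 6·0+5·2+2·0 = 10 | 2·2+4·0+1·6 = 10
gcd(6,5,2,2,4,1) = 1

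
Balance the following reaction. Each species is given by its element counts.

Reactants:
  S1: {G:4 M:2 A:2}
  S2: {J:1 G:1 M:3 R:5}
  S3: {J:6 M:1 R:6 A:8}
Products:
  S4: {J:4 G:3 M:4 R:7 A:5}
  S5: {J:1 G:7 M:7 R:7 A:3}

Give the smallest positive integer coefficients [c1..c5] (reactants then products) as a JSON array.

J: 5·0+6·1+2·6 = 18 | 4·4+2·1 = 18
G: 5·4+6·1+2·0 = 26 | 4·3+2·7 = 26
M: 5·2+6·3+2·1 = 30 | 4·4+2·7 = 30
R: 5·0+6·5+2·6 = 42 | 4·7+2·7 = 42
A: 5·2+6·0+2·8 = 26 | 4·5+2·3 = 26
gcd(5,6,2,4,2) = 1

Coefficients: [5, 6, 2, 4, 2]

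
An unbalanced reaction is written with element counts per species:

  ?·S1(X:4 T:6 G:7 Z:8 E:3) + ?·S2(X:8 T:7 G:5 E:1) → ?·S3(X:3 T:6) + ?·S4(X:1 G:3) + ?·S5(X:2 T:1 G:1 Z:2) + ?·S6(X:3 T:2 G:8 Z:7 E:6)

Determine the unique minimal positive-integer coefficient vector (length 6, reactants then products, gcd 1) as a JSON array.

X: 3·4+3·8 = 36 | 5·3+5·1+5·2+2·3 = 36
T: 3·6+3·7 = 39 | 5·6+5·0+5·1+2·2 = 39
G: 3·7+3·5 = 36 | 5·0+5·3+5·1+2·8 = 36
Z: 3·8+3·0 = 24 | 5·0+5·0+5·2+2·7 = 24
E: 3·3+3·1 = 12 | 5·0+5·0+5·0+2·6 = 12
gcd(3,3,5,5,5,2) = 1

Coefficients: [3, 3, 5, 5, 5, 2]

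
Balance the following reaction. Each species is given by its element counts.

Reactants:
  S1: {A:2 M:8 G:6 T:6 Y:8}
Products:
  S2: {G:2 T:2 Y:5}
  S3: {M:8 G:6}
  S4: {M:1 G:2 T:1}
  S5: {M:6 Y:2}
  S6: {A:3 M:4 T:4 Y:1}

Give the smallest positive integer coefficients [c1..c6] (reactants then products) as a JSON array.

Coefficients: [3, 4, 1, 2, 1, 2]

A: 3·2 = 6 | 4·0+1·0+2·0+1·0+2·3 = 6
M: 3·8 = 24 | 4·0+1·8+2·1+1·6+2·4 = 24
G: 3·6 = 18 | 4·2+1·6+2·2+1·0+2·0 = 18
T: 3·6 = 18 | 4·2+1·0+2·1+1·0+2·4 = 18
Y: 3·8 = 24 | 4·5+1·0+2·0+1·2+2·1 = 24
gcd(3,4,1,2,1,2) = 1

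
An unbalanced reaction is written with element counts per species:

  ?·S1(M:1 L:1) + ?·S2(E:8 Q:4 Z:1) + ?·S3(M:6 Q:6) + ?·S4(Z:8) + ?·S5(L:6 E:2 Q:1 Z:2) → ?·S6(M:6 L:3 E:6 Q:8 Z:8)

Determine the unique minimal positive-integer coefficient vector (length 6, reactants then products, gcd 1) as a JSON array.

Coefficients: [6, 4, 5, 5, 2, 6]

M: 6·1+4·0+5·6+5·0+2·0 = 36 | 6·6 = 36
L: 6·1+4·0+5·0+5·0+2·6 = 18 | 6·3 = 18
E: 6·0+4·8+5·0+5·0+2·2 = 36 | 6·6 = 36
Q: 6·0+4·4+5·6+5·0+2·1 = 48 | 6·8 = 48
Z: 6·0+4·1+5·0+5·8+2·2 = 48 | 6·8 = 48
gcd(6,4,5,5,2,6) = 1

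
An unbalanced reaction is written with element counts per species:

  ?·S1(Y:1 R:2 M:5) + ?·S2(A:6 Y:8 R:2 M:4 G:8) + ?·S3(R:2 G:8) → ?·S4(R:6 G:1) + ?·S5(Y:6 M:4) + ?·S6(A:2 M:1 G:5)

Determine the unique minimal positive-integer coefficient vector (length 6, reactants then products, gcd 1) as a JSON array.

A: 2·0+2·6+2·0 = 12 | 2·0+3·0+6·2 = 12
Y: 2·1+2·8+2·0 = 18 | 2·0+3·6+6·0 = 18
R: 2·2+2·2+2·2 = 12 | 2·6+3·0+6·0 = 12
M: 2·5+2·4+2·0 = 18 | 2·0+3·4+6·1 = 18
G: 2·0+2·8+2·8 = 32 | 2·1+3·0+6·5 = 32
gcd(2,2,2,2,3,6) = 1

Coefficients: [2, 2, 2, 2, 3, 6]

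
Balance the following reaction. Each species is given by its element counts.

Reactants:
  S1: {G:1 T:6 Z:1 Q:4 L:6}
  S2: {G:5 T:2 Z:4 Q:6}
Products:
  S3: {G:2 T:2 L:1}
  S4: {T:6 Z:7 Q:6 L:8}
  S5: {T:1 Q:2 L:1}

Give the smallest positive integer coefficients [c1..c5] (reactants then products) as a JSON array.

G: 3·1+1·5 = 8 | 4·2+1·0+6·0 = 8
T: 3·6+1·2 = 20 | 4·2+1·6+6·1 = 20
Z: 3·1+1·4 = 7 | 4·0+1·7+6·0 = 7
Q: 3·4+1·6 = 18 | 4·0+1·6+6·2 = 18
L: 3·6+1·0 = 18 | 4·1+1·8+6·1 = 18
gcd(3,1,4,1,6) = 1

Coefficients: [3, 1, 4, 1, 6]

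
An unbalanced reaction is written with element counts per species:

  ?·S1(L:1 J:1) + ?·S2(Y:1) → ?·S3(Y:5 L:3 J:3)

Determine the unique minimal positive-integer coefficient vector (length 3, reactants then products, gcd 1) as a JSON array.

Y: 3·0+5·1 = 5 | 1·5 = 5
L: 3·1+5·0 = 3 | 1·3 = 3
J: 3·1+5·0 = 3 | 1·3 = 3
gcd(3,5,1) = 1

Coefficients: [3, 5, 1]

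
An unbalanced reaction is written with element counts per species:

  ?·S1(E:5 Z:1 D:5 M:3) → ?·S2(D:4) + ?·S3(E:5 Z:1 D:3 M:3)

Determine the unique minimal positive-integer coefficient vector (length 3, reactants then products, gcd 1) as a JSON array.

E: 2·5 = 10 | 1·0+2·5 = 10
Z: 2·1 = 2 | 1·0+2·1 = 2
D: 2·5 = 10 | 1·4+2·3 = 10
M: 2·3 = 6 | 1·0+2·3 = 6
gcd(2,1,2) = 1

Coefficients: [2, 1, 2]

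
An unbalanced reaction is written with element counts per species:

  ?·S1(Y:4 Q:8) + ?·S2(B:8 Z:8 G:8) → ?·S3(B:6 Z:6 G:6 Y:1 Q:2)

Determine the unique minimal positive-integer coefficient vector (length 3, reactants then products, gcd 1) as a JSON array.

B: 1·0+3·8 = 24 | 4·6 = 24
Z: 1·0+3·8 = 24 | 4·6 = 24
G: 1·0+3·8 = 24 | 4·6 = 24
Y: 1·4+3·0 = 4 | 4·1 = 4
Q: 1·8+3·0 = 8 | 4·2 = 8
gcd(1,3,4) = 1

Coefficients: [1, 3, 4]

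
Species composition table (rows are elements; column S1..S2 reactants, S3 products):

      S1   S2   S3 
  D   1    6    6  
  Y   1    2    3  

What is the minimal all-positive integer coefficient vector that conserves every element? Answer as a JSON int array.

Coefficients: [6, 3, 4]

D: 6·1+3·6 = 24 | 4·6 = 24
Y: 6·1+3·2 = 12 | 4·3 = 12
gcd(6,3,4) = 1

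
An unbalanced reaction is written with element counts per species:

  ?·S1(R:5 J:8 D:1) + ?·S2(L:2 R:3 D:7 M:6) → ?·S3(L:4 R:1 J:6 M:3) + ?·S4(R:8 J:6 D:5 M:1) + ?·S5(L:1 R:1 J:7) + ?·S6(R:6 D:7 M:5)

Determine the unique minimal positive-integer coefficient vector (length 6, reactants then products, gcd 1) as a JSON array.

Coefficients: [5, 4, 1, 1, 4, 4]

L: 5·0+4·2 = 8 | 1·4+1·0+4·1+4·0 = 8
R: 5·5+4·3 = 37 | 1·1+1·8+4·1+4·6 = 37
J: 5·8+4·0 = 40 | 1·6+1·6+4·7+4·0 = 40
D: 5·1+4·7 = 33 | 1·0+1·5+4·0+4·7 = 33
M: 5·0+4·6 = 24 | 1·3+1·1+4·0+4·5 = 24
gcd(5,4,1,1,4,4) = 1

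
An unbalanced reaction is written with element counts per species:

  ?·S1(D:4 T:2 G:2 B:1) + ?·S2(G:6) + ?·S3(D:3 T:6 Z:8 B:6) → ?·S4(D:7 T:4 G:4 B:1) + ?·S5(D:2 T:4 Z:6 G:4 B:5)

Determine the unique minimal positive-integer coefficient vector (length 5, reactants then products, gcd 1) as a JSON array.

D: 5·4+3·0+3·3 = 29 | 3·7+4·2 = 29
T: 5·2+3·0+3·6 = 28 | 3·4+4·4 = 28
Z: 5·0+3·0+3·8 = 24 | 3·0+4·6 = 24
G: 5·2+3·6+3·0 = 28 | 3·4+4·4 = 28
B: 5·1+3·0+3·6 = 23 | 3·1+4·5 = 23
gcd(5,3,3,3,4) = 1

Coefficients: [5, 3, 3, 3, 4]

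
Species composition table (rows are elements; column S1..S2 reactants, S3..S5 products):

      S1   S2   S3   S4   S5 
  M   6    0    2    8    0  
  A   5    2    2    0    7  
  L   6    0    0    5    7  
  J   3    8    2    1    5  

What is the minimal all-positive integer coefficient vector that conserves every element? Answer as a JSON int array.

Coefficients: [4, 1, 4, 2, 2]

M: 4·6+1·0 = 24 | 4·2+2·8+2·0 = 24
A: 4·5+1·2 = 22 | 4·2+2·0+2·7 = 22
L: 4·6+1·0 = 24 | 4·0+2·5+2·7 = 24
J: 4·3+1·8 = 20 | 4·2+2·1+2·5 = 20
gcd(4,1,4,2,2) = 1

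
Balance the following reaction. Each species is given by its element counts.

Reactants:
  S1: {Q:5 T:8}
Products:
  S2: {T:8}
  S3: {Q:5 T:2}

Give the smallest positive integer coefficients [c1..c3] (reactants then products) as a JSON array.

Coefficients: [4, 3, 4]

Q: 4·5 = 20 | 3·0+4·5 = 20
T: 4·8 = 32 | 3·8+4·2 = 32
gcd(4,3,4) = 1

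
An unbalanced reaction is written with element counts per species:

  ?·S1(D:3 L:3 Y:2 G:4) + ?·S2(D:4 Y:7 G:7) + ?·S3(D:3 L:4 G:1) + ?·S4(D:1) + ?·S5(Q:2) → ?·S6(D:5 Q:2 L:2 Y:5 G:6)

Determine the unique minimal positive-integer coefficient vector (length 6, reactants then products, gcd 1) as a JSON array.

D: 2·3+3·4+1·3+4·1+5·0 = 25 | 5·5 = 25
Q: 2·0+3·0+1·0+4·0+5·2 = 10 | 5·2 = 10
L: 2·3+3·0+1·4+4·0+5·0 = 10 | 5·2 = 10
Y: 2·2+3·7+1·0+4·0+5·0 = 25 | 5·5 = 25
G: 2·4+3·7+1·1+4·0+5·0 = 30 | 5·6 = 30
gcd(2,3,1,4,5,5) = 1

Coefficients: [2, 3, 1, 4, 5, 5]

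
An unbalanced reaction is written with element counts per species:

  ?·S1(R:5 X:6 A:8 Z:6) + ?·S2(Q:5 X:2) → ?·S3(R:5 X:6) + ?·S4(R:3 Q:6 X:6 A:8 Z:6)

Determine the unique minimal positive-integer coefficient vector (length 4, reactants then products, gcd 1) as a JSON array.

R: 5·5+6·0 = 25 | 2·5+5·3 = 25
Q: 5·0+6·5 = 30 | 2·0+5·6 = 30
X: 5·6+6·2 = 42 | 2·6+5·6 = 42
A: 5·8+6·0 = 40 | 2·0+5·8 = 40
Z: 5·6+6·0 = 30 | 2·0+5·6 = 30
gcd(5,6,2,5) = 1

Coefficients: [5, 6, 2, 5]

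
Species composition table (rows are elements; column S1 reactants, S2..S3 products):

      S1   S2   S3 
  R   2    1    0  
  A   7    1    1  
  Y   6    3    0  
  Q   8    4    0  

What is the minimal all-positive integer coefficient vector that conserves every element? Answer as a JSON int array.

Coefficients: [1, 2, 5]

R: 1·2 = 2 | 2·1+5·0 = 2
A: 1·7 = 7 | 2·1+5·1 = 7
Y: 1·6 = 6 | 2·3+5·0 = 6
Q: 1·8 = 8 | 2·4+5·0 = 8
gcd(1,2,5) = 1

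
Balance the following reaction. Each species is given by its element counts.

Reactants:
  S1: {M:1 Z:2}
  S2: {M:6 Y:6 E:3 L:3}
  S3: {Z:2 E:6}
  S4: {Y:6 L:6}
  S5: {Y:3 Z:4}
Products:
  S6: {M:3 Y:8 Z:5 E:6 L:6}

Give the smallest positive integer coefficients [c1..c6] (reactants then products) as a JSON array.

Coefficients: [6, 2, 5, 5, 2, 6]

M: 6·1+2·6+5·0+5·0+2·0 = 18 | 6·3 = 18
Y: 6·0+2·6+5·0+5·6+2·3 = 48 | 6·8 = 48
Z: 6·2+2·0+5·2+5·0+2·4 = 30 | 6·5 = 30
E: 6·0+2·3+5·6+5·0+2·0 = 36 | 6·6 = 36
L: 6·0+2·3+5·0+5·6+2·0 = 36 | 6·6 = 36
gcd(6,2,5,5,2,6) = 1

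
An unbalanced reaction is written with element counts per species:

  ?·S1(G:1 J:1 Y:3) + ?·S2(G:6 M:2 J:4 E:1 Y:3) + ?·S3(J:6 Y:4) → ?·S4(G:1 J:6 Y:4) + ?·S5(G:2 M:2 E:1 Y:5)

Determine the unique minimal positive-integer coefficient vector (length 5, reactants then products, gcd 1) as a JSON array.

G: 2·1+1·6+5·0 = 8 | 6·1+1·2 = 8
M: 2·0+1·2+5·0 = 2 | 6·0+1·2 = 2
J: 2·1+1·4+5·6 = 36 | 6·6+1·0 = 36
E: 2·0+1·1+5·0 = 1 | 6·0+1·1 = 1
Y: 2·3+1·3+5·4 = 29 | 6·4+1·5 = 29
gcd(2,1,5,6,1) = 1

Coefficients: [2, 1, 5, 6, 1]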